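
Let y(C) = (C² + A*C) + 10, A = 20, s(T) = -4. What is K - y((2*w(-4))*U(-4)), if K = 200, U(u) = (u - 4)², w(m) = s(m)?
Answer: -251714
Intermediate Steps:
w(m) = -4
U(u) = (-4 + u)²
y(C) = 10 + C² + 20*C (y(C) = (C² + 20*C) + 10 = 10 + C² + 20*C)
K - y((2*w(-4))*U(-4)) = 200 - (10 + ((2*(-4))*(-4 - 4)²)² + 20*((2*(-4))*(-4 - 4)²)) = 200 - (10 + (-8*(-8)²)² + 20*(-8*(-8)²)) = 200 - (10 + (-8*64)² + 20*(-8*64)) = 200 - (10 + (-512)² + 20*(-512)) = 200 - (10 + 262144 - 10240) = 200 - 1*251914 = 200 - 251914 = -251714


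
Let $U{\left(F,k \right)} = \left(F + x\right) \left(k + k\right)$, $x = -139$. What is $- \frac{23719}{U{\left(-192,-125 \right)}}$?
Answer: $- \frac{23719}{82750} \approx -0.28663$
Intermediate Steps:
$U{\left(F,k \right)} = 2 k \left(-139 + F\right)$ ($U{\left(F,k \right)} = \left(F - 139\right) \left(k + k\right) = \left(-139 + F\right) 2 k = 2 k \left(-139 + F\right)$)
$- \frac{23719}{U{\left(-192,-125 \right)}} = - \frac{23719}{2 \left(-125\right) \left(-139 - 192\right)} = - \frac{23719}{2 \left(-125\right) \left(-331\right)} = - \frac{23719}{82750}$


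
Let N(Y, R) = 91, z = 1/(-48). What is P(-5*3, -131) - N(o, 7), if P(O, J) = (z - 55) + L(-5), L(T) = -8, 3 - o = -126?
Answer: -7393/48 ≈ -154.02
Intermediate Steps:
z = -1/48 ≈ -0.020833
o = 129 (o = 3 - 1*(-126) = 3 + 126 = 129)
P(O, J) = -3025/48 (P(O, J) = (-1/48 - 55) - 8 = -2641/48 - 8 = -3025/48)
P(-5*3, -131) - N(o, 7) = -3025/48 - 1*91 = -3025/48 - 91 = -7393/48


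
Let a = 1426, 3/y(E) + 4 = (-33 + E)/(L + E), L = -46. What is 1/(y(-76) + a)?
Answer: 379/540088 ≈ 0.00070174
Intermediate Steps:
y(E) = 3/(-4 + (-33 + E)/(-46 + E))
1/(y(-76) + a) = 1/(3*(46 - 1*(-76))/(-151 + 3*(-76)) + 1426) = 1/(3*(46 + 76)/(-151 - 228) + 1426) = 1/(3*122/(-379) + 1426) = 1/(3*(-1/379)*122 + 1426) = 1/(-366/379 + 1426) = 1/(540088/379) = 379/540088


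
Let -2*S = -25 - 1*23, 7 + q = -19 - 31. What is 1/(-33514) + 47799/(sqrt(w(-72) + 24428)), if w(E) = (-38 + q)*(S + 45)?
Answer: -1/33514 + 47799*sqrt(17873)/17873 ≈ 357.54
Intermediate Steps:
q = -57 (q = -7 + (-19 - 31) = -7 - 50 = -57)
S = 24 (S = -(-25 - 1*23)/2 = -(-25 - 23)/2 = -1/2*(-48) = 24)
w(E) = -6555 (w(E) = (-38 - 57)*(24 + 45) = -95*69 = -6555)
1/(-33514) + 47799/(sqrt(w(-72) + 24428)) = 1/(-33514) + 47799/(sqrt(-6555 + 24428)) = -1/33514 + 47799/(sqrt(17873)) = -1/33514 + 47799*(sqrt(17873)/17873) = -1/33514 + 47799*sqrt(17873)/17873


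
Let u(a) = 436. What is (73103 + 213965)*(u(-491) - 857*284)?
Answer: -69743744736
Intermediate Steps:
(73103 + 213965)*(u(-491) - 857*284) = (73103 + 213965)*(436 - 857*284) = 287068*(436 - 243388) = 287068*(-242952) = -69743744736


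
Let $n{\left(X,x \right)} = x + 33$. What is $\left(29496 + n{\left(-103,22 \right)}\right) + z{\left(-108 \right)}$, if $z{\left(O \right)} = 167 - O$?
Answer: $29826$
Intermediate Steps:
$n{\left(X,x \right)} = 33 + x$
$\left(29496 + n{\left(-103,22 \right)}\right) + z{\left(-108 \right)} = \left(29496 + \left(33 + 22\right)\right) + \left(167 - -108\right) = \left(29496 + 55\right) + \left(167 + 108\right) = 29551 + 275 = 29826$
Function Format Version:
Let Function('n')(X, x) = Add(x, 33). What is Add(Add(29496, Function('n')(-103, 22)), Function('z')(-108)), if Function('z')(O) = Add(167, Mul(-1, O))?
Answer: 29826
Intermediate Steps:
Function('n')(X, x) = Add(33, x)
Add(Add(29496, Function('n')(-103, 22)), Function('z')(-108)) = Add(Add(29496, Add(33, 22)), Add(167, Mul(-1, -108))) = Add(Add(29496, 55), Add(167, 108)) = Add(29551, 275) = 29826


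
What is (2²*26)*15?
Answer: 1560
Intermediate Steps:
(2²*26)*15 = (4*26)*15 = 104*15 = 1560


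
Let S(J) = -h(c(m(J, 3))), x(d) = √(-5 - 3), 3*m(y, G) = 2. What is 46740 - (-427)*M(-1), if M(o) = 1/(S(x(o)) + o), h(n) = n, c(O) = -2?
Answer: 47167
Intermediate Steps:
m(y, G) = ⅔ (m(y, G) = (⅓)*2 = ⅔)
x(d) = 2*I*√2 (x(d) = √(-8) = 2*I*√2)
S(J) = 2 (S(J) = -1*(-2) = 2)
M(o) = 1/(2 + o)
46740 - (-427)*M(-1) = 46740 - (-427)/(2 - 1) = 46740 - (-427)/1 = 46740 - (-427) = 46740 - 1*(-427) = 46740 + 427 = 47167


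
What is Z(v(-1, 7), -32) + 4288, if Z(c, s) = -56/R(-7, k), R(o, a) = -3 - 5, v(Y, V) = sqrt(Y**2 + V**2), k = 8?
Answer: 4295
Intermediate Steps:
v(Y, V) = sqrt(V**2 + Y**2)
R(o, a) = -8
Z(c, s) = 7 (Z(c, s) = -56/(-8) = -56*(-1/8) = 7)
Z(v(-1, 7), -32) + 4288 = 7 + 4288 = 4295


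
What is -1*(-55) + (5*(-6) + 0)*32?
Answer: -905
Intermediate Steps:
-1*(-55) + (5*(-6) + 0)*32 = 55 + (-30 + 0)*32 = 55 - 30*32 = 55 - 960 = -905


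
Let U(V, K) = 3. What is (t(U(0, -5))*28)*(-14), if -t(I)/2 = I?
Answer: 2352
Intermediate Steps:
t(I) = -2*I
(t(U(0, -5))*28)*(-14) = (-2*3*28)*(-14) = -6*28*(-14) = -168*(-14) = 2352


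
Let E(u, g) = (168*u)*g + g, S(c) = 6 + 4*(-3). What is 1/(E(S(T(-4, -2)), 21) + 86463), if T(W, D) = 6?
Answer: 1/65316 ≈ 1.5310e-5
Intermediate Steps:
S(c) = -6 (S(c) = 6 - 12 = -6)
E(u, g) = g + 168*g*u (E(u, g) = 168*g*u + g = g + 168*g*u)
1/(E(S(T(-4, -2)), 21) + 86463) = 1/(21*(1 + 168*(-6)) + 86463) = 1/(21*(1 - 1008) + 86463) = 1/(21*(-1007) + 86463) = 1/(-21147 + 86463) = 1/65316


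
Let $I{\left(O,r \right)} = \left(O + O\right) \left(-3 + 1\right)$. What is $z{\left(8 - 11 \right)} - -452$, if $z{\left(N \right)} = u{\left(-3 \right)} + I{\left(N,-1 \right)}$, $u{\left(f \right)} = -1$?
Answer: $463$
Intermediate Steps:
$I{\left(O,r \right)} = - 4 O$ ($I{\left(O,r \right)} = 2 O \left(-2\right) = - 4 O$)
$z{\left(N \right)} = -1 - 4 N$
$z{\left(8 - 11 \right)} - -452 = \left(-1 - 4 \left(8 - 11\right)\right) - -452 = \left(-1 - 4 \left(8 - 11\right)\right) + 452 = \left(-1 - -12\right) + 452 = \left(-1 + 12\right) + 452 = 11 + 452 = 463$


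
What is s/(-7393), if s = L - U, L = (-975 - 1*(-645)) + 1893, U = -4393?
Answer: -5956/7393 ≈ -0.80563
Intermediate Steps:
L = 1563 (L = (-975 + 645) + 1893 = -330 + 1893 = 1563)
s = 5956 (s = 1563 - 1*(-4393) = 1563 + 4393 = 5956)
s/(-7393) = 5956/(-7393) = 5956*(-1/7393) = -5956/7393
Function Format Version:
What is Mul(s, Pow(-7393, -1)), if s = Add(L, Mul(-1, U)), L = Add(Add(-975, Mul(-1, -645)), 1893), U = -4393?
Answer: Rational(-5956, 7393) ≈ -0.80563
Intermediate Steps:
L = 1563 (L = Add(Add(-975, 645), 1893) = Add(-330, 1893) = 1563)
s = 5956 (s = Add(1563, Mul(-1, -4393)) = Add(1563, 4393) = 5956)
Mul(s, Pow(-7393, -1)) = Mul(5956, Pow(-7393, -1)) = Mul(5956, Rational(-1, 7393)) = Rational(-5956, 7393)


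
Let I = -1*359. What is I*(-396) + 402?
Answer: 142566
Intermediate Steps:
I = -359
I*(-396) + 402 = -359*(-396) + 402 = 142164 + 402 = 142566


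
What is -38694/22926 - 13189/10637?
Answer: -10817562/3694907 ≈ -2.9277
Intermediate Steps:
-38694/22926 - 13189/10637 = -38694*1/22926 - 13189*1/10637 = -6449/3821 - 1199/967 = -10817562/3694907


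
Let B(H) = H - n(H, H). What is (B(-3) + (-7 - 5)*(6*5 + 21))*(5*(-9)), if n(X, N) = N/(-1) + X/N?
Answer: 27855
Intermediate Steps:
n(X, N) = -N + X/N (n(X, N) = N*(-1) + X/N = -N + X/N)
B(H) = -1 + 2*H (B(H) = H - (-H + H/H) = H - (-H + 1) = H - (1 - H) = H + (-1 + H) = -1 + 2*H)
(B(-3) + (-7 - 5)*(6*5 + 21))*(5*(-9)) = ((-1 + 2*(-3)) + (-7 - 5)*(6*5 + 21))*(5*(-9)) = ((-1 - 6) - 12*(30 + 21))*(-45) = (-7 - 12*51)*(-45) = (-7 - 612)*(-45) = -619*(-45) = 27855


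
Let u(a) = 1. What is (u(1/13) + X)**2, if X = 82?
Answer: 6889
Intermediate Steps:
(u(1/13) + X)**2 = (1 + 82)**2 = 83**2 = 6889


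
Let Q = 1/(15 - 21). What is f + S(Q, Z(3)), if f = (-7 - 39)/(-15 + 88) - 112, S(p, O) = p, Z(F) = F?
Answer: -49405/438 ≈ -112.80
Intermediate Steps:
Q = -1/6 (Q = 1/(-6) = -1/6 ≈ -0.16667)
f = -8222/73 (f = -46/73 - 112 = -8222/73 ≈ -112.63)
f + S(Q, Z(3)) = -8222/73 - 1/6 = -49405/438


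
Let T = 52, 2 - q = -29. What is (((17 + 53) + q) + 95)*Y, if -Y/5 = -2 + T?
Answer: -49000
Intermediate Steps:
q = 31 (q = 2 - 1*(-29) = 2 + 29 = 31)
Y = -250 (Y = -5*(-2 + 52) = -5*50 = -250)
(((17 + 53) + q) + 95)*Y = (((17 + 53) + 31) + 95)*(-250) = ((70 + 31) + 95)*(-250) = (101 + 95)*(-250) = 196*(-250) = -49000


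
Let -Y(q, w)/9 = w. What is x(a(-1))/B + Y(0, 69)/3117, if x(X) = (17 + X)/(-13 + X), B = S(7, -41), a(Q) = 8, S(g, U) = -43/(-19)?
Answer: -107606/44677 ≈ -2.4085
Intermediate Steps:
S(g, U) = 43/19 (S(g, U) = -43*(-1/19) = 43/19)
Y(q, w) = -9*w
B = 43/19 ≈ 2.2632
x(X) = (17 + X)/(-13 + X)
x(a(-1))/B + Y(0, 69)/3117 = ((17 + 8)/(-13 + 8))/(43/19) - 9*69/3117 = (25/(-5))*(19/43) - 621*1/3117 = -⅕*25*(19/43) - 207/1039 = -5*19/43 - 207/1039 = -95/43 - 207/1039 = -107606/44677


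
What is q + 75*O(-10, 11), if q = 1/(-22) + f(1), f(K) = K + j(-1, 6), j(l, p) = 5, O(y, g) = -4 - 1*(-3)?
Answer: -1519/22 ≈ -69.045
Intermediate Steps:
O(y, g) = -1 (O(y, g) = -4 + 3 = -1)
f(K) = 5 + K (f(K) = K + 5 = 5 + K)
q = 131/22 (q = 1/(-22) + (5 + 1) = -1/22 + 6 = 131/22 ≈ 5.9545)
q + 75*O(-10, 11) = 131/22 + 75*(-1) = 131/22 - 75 = -1519/22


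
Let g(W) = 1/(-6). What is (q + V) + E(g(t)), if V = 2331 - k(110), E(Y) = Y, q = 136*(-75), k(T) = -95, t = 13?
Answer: -46645/6 ≈ -7774.2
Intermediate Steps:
g(W) = -⅙
q = -10200
V = 2426 (V = 2331 - 1*(-95) = 2331 + 95 = 2426)
(q + V) + E(g(t)) = (-10200 + 2426) - ⅙ = -7774 - ⅙ = -46645/6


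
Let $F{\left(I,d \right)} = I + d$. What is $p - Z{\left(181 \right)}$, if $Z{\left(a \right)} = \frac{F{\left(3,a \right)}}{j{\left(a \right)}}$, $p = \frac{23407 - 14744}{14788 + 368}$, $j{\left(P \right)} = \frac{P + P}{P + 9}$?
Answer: $- \frac{263358877}{2743236} \approx -96.003$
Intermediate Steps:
$j{\left(P \right)} = \frac{2 P}{9 + P}$
$p = \frac{8663}{15156} \approx 0.57159$
$Z{\left(a \right)} = \frac{\left(3 + a\right) \left(9 + a\right)}{2 a}$ ($Z{\left(a \right)} = \frac{3 + a}{2 a \frac{1}{9 + a}} = \left(3 + a\right) \frac{9 + a}{2 a} = \frac{\left(3 + a\right) \left(9 + a\right)}{2 a}$)
$p - Z{\left(181 \right)} = \frac{8663}{15156} - \frac{\left(3 + 181\right) \left(9 + 181\right)}{2 \cdot 181} = \frac{8663}{15156} - \frac{1}{2} \cdot \frac{1}{181} \cdot 184 \cdot 190 = \frac{8663}{15156} - \frac{17480}{181} = - \frac{263358877}{2743236}$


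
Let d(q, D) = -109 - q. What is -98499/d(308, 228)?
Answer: 32833/139 ≈ 236.21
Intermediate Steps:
-98499/d(308, 228) = -98499/(-109 - 1*308) = -98499/(-109 - 308) = -98499/(-417) = -98499*(-1/417) = 32833/139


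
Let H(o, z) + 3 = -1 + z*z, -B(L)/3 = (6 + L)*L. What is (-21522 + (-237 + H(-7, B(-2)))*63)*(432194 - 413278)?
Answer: -7887972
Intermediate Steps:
B(L) = -3*L*(6 + L) (B(L) = -3*(6 + L)*L = -3*L*(6 + L))
H(o, z) = -4 + z**2 (H(o, z) = -3 + (-1 + z*z) = -3 + (-1 + z**2) = -4 + z**2)
(-21522 + (-237 + H(-7, B(-2)))*63)*(432194 - 413278) = (-21522 + (-237 + (-4 + (-3*(-2)*(6 - 2))**2))*63)*(432194 - 413278) = (-21522 + (-237 + (-4 + (-3*(-2)*4)**2))*63)*18916 = (-21522 + (-237 + (-4 + 24**2))*63)*18916 = (-21522 + (-237 + (-4 + 576))*63)*18916 = (-21522 + (-237 + 572)*63)*18916 = (-21522 + 335*63)*18916 = (-21522 + 21105)*18916 = -417*18916 = -7887972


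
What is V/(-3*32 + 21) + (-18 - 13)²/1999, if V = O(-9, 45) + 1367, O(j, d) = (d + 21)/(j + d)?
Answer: -15985337/899550 ≈ -17.770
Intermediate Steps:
O(j, d) = (21 + d)/(d + j)
V = 8213/6 (V = (21 + 45)/(45 - 9) + 1367 = 66/36 + 1367 = (1/36)*66 + 1367 = 11/6 + 1367 = 8213/6 ≈ 1368.8)
V/(-3*32 + 21) + (-18 - 13)²/1999 = 8213/(6*(-3*32 + 21)) + (-18 - 13)²/1999 = 8213/(6*(-96 + 21)) + (-31)²*(1/1999) = (8213/6)/(-75) + 961*(1/1999) = (8213/6)*(-1/75) + 961/1999 = -8213/450 + 961/1999 = -15985337/899550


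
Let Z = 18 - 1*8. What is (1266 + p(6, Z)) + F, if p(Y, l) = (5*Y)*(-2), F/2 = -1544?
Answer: -1882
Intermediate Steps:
F = -3088 (F = 2*(-1544) = -3088)
Z = 10 (Z = 18 - 8 = 10)
p(Y, l) = -10*Y
(1266 + p(6, Z)) + F = (1266 - 10*6) - 3088 = (1266 - 60) - 3088 = 1206 - 3088 = -1882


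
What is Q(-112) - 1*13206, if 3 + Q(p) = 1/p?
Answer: -1479409/112 ≈ -13209.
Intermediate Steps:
Q(p) = -3 + 1/p
Q(-112) - 1*13206 = (-3 + 1/(-112)) - 1*13206 = (-3 - 1/112) - 13206 = -337/112 - 13206 = -1479409/112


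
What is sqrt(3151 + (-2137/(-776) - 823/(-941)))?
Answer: sqrt(420524125282274)/365108 ≈ 56.166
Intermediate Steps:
sqrt(3151 + (-2137/(-776) - 823/(-941))) = sqrt(3151 + (-2137*(-1/776) - 823*(-1/941))) = sqrt(3151 + (2137/776 + 823/941)) = sqrt(3151 + 2649565/730216) = sqrt(2303560181/730216) = sqrt(420524125282274)/365108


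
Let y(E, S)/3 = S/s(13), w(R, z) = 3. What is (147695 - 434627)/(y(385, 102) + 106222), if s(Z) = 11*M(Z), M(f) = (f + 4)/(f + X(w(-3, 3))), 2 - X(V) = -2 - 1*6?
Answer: -789063/292214 ≈ -2.7003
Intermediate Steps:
X(V) = 10 (X(V) = 2 - (-2 - 1*6) = 2 - (-2 - 6) = 2 - 1*(-8) = 2 + 8 = 10)
M(f) = (4 + f)/(10 + f) (M(f) = (f + 4)/(f + 10) = (4 + f)/(10 + f))
s(Z) = 11*(4 + Z)/(10 + Z) (s(Z) = 11*((4 + Z)/(10 + Z)) = 11*(4 + Z)/(10 + Z))
y(E, S) = 69*S/187 (y(E, S) = 3*(S/((11*(4 + 13)/(10 + 13)))) = 3*(S/((11*17/23))) = 3*(S/((11*(1/23)*17))) = 3*(S/(187/23)) = 3*(S*(23/187)) = 3*(23*S/187) = 69*S/187)
(147695 - 434627)/(y(385, 102) + 106222) = (147695 - 434627)/((69/187)*102 + 106222) = -286932/(414/11 + 106222) = -286932/1168856/11 = -286932*11/1168856 = -789063/292214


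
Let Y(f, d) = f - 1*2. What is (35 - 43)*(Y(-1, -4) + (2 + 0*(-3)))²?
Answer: -8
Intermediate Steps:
Y(f, d) = -2 + f (Y(f, d) = f - 2 = -2 + f)
(35 - 43)*(Y(-1, -4) + (2 + 0*(-3)))² = (35 - 43)*((-2 - 1) + (2 + 0*(-3)))² = -8*(-3 + (2 + 0))² = -8*(-3 + 2)² = -8*(-1)² = -8*1 = -8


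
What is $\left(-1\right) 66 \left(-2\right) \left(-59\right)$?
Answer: $-7788$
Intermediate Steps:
$\left(-1\right) 66 \left(-2\right) \left(-59\right) = \left(-66\right) \left(-2\right) \left(-59\right) = 132 \left(-59\right) = -7788$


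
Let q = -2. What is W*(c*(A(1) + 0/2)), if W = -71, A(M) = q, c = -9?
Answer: -1278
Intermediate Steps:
A(M) = -2
W*(c*(A(1) + 0/2)) = -(-639)*(-2 + 0/2) = -(-639)*(-2 + 0*(½)) = -(-639)*(-2 + 0) = -(-639)*(-2) = -71*18 = -1278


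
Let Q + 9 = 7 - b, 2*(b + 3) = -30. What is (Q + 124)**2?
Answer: 19600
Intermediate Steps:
b = -18 (b = -3 + (1/2)*(-30) = -3 - 15 = -18)
Q = 16 (Q = -9 + (7 - 1*(-18)) = -9 + (7 + 18) = -9 + 25 = 16)
(Q + 124)**2 = (16 + 124)**2 = 140**2 = 19600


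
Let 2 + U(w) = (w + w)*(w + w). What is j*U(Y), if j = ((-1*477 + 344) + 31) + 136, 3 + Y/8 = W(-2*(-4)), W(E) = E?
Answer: 217532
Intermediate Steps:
Y = 40 (Y = -24 + 8*(-2*(-4)) = -24 + 8*8 = -24 + 64 = 40)
U(w) = -2 + 4*w² (U(w) = -2 + (w + w)*(w + w) = -2 + (2*w)*(2*w) = -2 + 4*w²)
j = 34 (j = ((-477 + 344) + 31) + 136 = (-133 + 31) + 136 = -102 + 136 = 34)
j*U(Y) = 34*(-2 + 4*40²) = 34*(-2 + 4*1600) = 34*(-2 + 6400) = 34*6398 = 217532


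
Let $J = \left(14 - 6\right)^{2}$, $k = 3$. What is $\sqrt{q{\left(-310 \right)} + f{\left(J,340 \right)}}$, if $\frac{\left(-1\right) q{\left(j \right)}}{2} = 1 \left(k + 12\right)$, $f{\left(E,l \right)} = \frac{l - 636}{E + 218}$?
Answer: $\frac{i \sqrt{617298}}{141} \approx 5.5722 i$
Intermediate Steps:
$J = 64$ ($J = \left(14 - 6\right)^{2} = 8^{2} = 64$)
$f{\left(E,l \right)} = \frac{-636 + l}{218 + E}$
$q{\left(j \right)} = -30$ ($q{\left(j \right)} = - 2 \cdot 1 \left(3 + 12\right) = - 2 \cdot 1 \cdot 15 = \left(-2\right) 15 = -30$)
$\sqrt{q{\left(-310 \right)} + f{\left(J,340 \right)}} = \sqrt{-30 + \frac{-636 + 340}{218 + 64}} = \sqrt{-30 + \frac{1}{282} \left(-296\right)} = \sqrt{-30 - \frac{148}{141}} = \sqrt{- \frac{4378}{141}} = \frac{i \sqrt{617298}}{141}$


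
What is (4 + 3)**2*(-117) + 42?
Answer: -5691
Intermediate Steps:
(4 + 3)**2*(-117) + 42 = 7**2*(-117) + 42 = 49*(-117) + 42 = -5733 + 42 = -5691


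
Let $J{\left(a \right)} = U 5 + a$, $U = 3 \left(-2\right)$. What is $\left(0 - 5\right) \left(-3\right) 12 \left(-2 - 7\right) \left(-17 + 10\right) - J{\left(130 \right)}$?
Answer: $11240$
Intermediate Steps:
$U = -6$
$J{\left(a \right)} = -30 + a$ ($J{\left(a \right)} = \left(-6\right) 5 + a = -30 + a$)
$\left(0 - 5\right) \left(-3\right) 12 \left(-2 - 7\right) \left(-17 + 10\right) - J{\left(130 \right)} = \left(0 - 5\right) \left(-3\right) 12 \left(-2 - 7\right) \left(-17 + 10\right) - \left(-30 + 130\right) = \left(-5\right) \left(-3\right) 12 \left(\left(-9\right) \left(-7\right)\right) - 100 = 15 \cdot 12 \cdot 63 - 100 = 180 \cdot 63 - 100 = 11340 - 100 = 11240$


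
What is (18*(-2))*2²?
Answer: -144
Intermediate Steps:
(18*(-2))*2² = -36*4 = -144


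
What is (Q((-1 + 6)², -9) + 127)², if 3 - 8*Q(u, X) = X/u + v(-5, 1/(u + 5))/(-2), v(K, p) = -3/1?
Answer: 2590097449/160000 ≈ 16188.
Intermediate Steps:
v(K, p) = -3 (v(K, p) = -3*1 = -3)
Q(u, X) = 3/16 - X/(8*u) (Q(u, X) = 3/8 - (X/u - 3/(-2))/8 = 3/8 - (X/u - 3*(-½))/8 = 3/8 - (X/u + 3/2)/8 = 3/8 - (3/2 + X/u)/8 = 3/8 + (-3/16 - X/(8*u)) = 3/16 - X/(8*u))
(Q((-1 + 6)², -9) + 127)² = ((3/16 - ⅛*(-9)/(-1 + 6)²) + 127)² = ((3/16 - ⅛*(-9)/5²) + 127)² = ((3/16 - ⅛*(-9)/25) + 127)² = ((3/16 - ⅛*(-9)*1/25) + 127)² = ((3/16 + 9/200) + 127)² = (93/400 + 127)² = (50893/400)² = 2590097449/160000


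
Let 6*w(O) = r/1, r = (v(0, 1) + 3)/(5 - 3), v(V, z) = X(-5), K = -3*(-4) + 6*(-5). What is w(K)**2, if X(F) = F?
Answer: 1/36 ≈ 0.027778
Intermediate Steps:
K = -18 (K = 12 - 30 = -18)
v(V, z) = -5
r = -1 (r = (-5 + 3)/(5 - 3) = -2/2 = -2*1/2 = -1)
w(O) = -1/6 (w(O) = (-1/1)/6 = (-1*1)/6 = (1/6)*(-1) = -1/6)
w(K)**2 = (-1/6)**2 = 1/36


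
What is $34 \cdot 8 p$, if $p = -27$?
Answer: $-7344$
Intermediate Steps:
$34 \cdot 8 p = 34 \cdot 8 \left(-27\right) = 272 \left(-27\right) = -7344$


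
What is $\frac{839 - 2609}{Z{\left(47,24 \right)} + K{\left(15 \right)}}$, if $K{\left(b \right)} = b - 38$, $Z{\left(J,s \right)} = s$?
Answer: $-1770$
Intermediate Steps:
$K{\left(b \right)} = -38 + b$
$\frac{839 - 2609}{Z{\left(47,24 \right)} + K{\left(15 \right)}} = \frac{839 - 2609}{24 + \left(-38 + 15\right)} = - \frac{1770}{24 - 23} = - \frac{1770}{1} = \left(-1770\right) 1 = -1770$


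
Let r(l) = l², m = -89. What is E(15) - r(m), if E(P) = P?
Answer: -7906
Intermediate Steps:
E(15) - r(m) = 15 - 1*(-89)² = 15 - 1*7921 = 15 - 7921 = -7906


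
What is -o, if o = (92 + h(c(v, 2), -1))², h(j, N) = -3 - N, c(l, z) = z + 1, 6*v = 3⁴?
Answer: -8100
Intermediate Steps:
v = 27/2 (v = (⅙)*3⁴ = (⅙)*81 = 27/2 ≈ 13.500)
c(l, z) = 1 + z
o = 8100 (o = (92 + (-3 - 1*(-1)))² = (92 + (-3 + 1))² = (92 - 2)² = 90² = 8100)
-o = -1*8100 = -8100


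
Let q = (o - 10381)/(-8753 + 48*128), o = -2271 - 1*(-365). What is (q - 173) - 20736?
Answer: -54539294/2609 ≈ -20904.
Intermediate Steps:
o = -1906 (o = -2271 + 365 = -1906)
q = 12287/2609 (q = (-1906 - 10381)/(-8753 + 48*128) = -12287/(-8753 + 6144) = -12287/(-2609) = -12287*(-1/2609) = 12287/2609 ≈ 4.7095)
(q - 173) - 20736 = (12287/2609 - 173) - 20736 = -439070/2609 - 20736 = -54539294/2609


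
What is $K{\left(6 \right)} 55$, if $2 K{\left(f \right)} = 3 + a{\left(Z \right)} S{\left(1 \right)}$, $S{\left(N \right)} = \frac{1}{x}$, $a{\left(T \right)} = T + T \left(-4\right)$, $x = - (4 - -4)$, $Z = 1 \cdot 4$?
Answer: $\frac{495}{4} \approx 123.75$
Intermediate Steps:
$Z = 4$
$x = -8$ ($x = - (4 + 4) = \left(-1\right) 8 = -8$)
$a{\left(T \right)} = - 3 T$ ($a{\left(T \right)} = T - 4 T = - 3 T$)
$S{\left(N \right)} = - \frac{1}{8}$ ($S{\left(N \right)} = \frac{1}{-8} = - \frac{1}{8}$)
$K{\left(f \right)} = \frac{9}{4}$ ($K{\left(f \right)} = \frac{3 + \left(-3\right) 4 \left(- \frac{1}{8}\right)}{2} = \frac{3 - - \frac{3}{2}}{2} = \frac{3 + \frac{3}{2}}{2} = \frac{1}{2} \cdot \frac{9}{2} = \frac{9}{4}$)
$K{\left(6 \right)} 55 = \frac{9}{4} \cdot 55 = \frac{495}{4}$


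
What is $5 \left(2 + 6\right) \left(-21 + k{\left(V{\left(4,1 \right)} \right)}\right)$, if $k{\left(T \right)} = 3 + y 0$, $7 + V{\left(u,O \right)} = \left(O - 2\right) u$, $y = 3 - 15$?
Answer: $-720$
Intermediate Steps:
$y = -12$ ($y = 3 - 15 = -12$)
$V{\left(u,O \right)} = -7 + u \left(-2 + O\right)$ ($V{\left(u,O \right)} = -7 + \left(O - 2\right) u = -7 + \left(-2 + O\right) u = -7 + u \left(-2 + O\right)$)
$k{\left(T \right)} = 3$ ($k{\left(T \right)} = 3 - 0 = 3 + 0 = 3$)
$5 \left(2 + 6\right) \left(-21 + k{\left(V{\left(4,1 \right)} \right)}\right) = 5 \left(2 + 6\right) \left(-21 + 3\right) = 5 \cdot 8 \left(-18\right) = 40 \left(-18\right) = -720$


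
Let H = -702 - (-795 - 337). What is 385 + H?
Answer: 815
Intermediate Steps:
H = 430 (H = -702 - 1*(-1132) = -702 + 1132 = 430)
385 + H = 385 + 430 = 815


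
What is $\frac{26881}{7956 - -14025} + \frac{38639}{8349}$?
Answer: $\frac{357917776}{61173123} \approx 5.8509$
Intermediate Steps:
$\frac{26881}{7956 - -14025} + \frac{38639}{8349} = \frac{26881}{7956 + 14025} + 38639 \cdot \frac{1}{8349} = \frac{26881}{21981} + \frac{38639}{8349} = \frac{357917776}{61173123}$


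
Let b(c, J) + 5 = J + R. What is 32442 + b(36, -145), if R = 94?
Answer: 32386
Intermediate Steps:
b(c, J) = 89 + J (b(c, J) = -5 + (J + 94) = -5 + (94 + J) = 89 + J)
32442 + b(36, -145) = 32442 + (89 - 145) = 32442 - 56 = 32386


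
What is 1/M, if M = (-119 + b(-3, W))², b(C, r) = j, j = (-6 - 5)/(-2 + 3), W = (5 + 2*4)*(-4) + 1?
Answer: 1/16900 ≈ 5.9172e-5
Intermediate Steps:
W = -51 (W = (5 + 8)*(-4) + 1 = 13*(-4) + 1 = -52 + 1 = -51)
j = -11 (j = -11/1 = -11*1 = -11)
b(C, r) = -11
M = 16900 (M = (-119 - 11)² = (-130)² = 16900)
1/M = 1/16900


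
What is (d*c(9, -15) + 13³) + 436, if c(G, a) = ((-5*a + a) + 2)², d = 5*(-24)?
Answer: -458647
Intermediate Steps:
d = -120
c(G, a) = (2 - 4*a)² (c(G, a) = (-4*a + 2)² = (2 - 4*a)²)
(d*c(9, -15) + 13³) + 436 = (-480*(-1 + 2*(-15))² + 13³) + 436 = (-480*(-1 - 30)² + 2197) + 436 = (-480*(-31)² + 2197) + 436 = (-480*961 + 2197) + 436 = (-120*3844 + 2197) + 436 = (-461280 + 2197) + 436 = -459083 + 436 = -458647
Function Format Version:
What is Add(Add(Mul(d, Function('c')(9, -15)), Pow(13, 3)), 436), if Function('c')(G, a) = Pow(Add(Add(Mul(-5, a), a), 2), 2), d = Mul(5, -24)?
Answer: -458647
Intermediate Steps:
d = -120
Function('c')(G, a) = Pow(Add(2, Mul(-4, a)), 2) (Function('c')(G, a) = Pow(Add(Mul(-4, a), 2), 2) = Pow(Add(2, Mul(-4, a)), 2))
Add(Add(Mul(d, Function('c')(9, -15)), Pow(13, 3)), 436) = Add(Add(Mul(-120, Mul(4, Pow(Add(-1, Mul(2, -15)), 2))), Pow(13, 3)), 436) = Add(Add(Mul(-120, Mul(4, Pow(Add(-1, -30), 2))), 2197), 436) = Add(Add(Mul(-120, Mul(4, Pow(-31, 2))), 2197), 436) = Add(Add(Mul(-120, Mul(4, 961)), 2197), 436) = Add(Add(Mul(-120, 3844), 2197), 436) = Add(Add(-461280, 2197), 436) = Add(-459083, 436) = -458647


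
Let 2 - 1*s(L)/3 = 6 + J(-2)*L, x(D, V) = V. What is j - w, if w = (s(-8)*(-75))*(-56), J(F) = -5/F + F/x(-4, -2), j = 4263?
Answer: -298137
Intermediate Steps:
J(F) = -5/F - F/2 (J(F) = -5/F + F/(-2) = -5/F + F*(-½) = -5/F - F/2)
s(L) = -12 - 21*L/2 (s(L) = 6 - 3*(6 + (-5/(-2) - ½*(-2))*L) = 6 - 3*(6 + (-5*(-½) + 1)*L) = 6 - 3*(6 + (5/2 + 1)*L) = 6 - 3*(6 + 7*L/2) = 6 + (-18 - 21*L/2) = -12 - 21*L/2)
w = 302400 (w = ((-12 - 21/2*(-8))*(-75))*(-56) = ((-12 + 84)*(-75))*(-56) = (72*(-75))*(-56) = -5400*(-56) = 302400)
j - w = 4263 - 1*302400 = 4263 - 302400 = -298137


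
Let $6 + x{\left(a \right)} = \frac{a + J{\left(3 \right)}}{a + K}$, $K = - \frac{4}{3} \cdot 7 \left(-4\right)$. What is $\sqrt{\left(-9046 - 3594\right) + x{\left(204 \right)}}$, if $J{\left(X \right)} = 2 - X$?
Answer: $\frac{i \sqrt{1657072195}}{362} \approx 112.45 i$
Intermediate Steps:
$K = \frac{112}{3}$ ($K = \left(-4\right) \frac{1}{3} \cdot 7 \left(-4\right) = \left(- \frac{4}{3}\right) 7 \left(-4\right) = \left(- \frac{28}{3}\right) \left(-4\right) = \frac{112}{3} \approx 37.333$)
$x{\left(a \right)} = -6 + \frac{-1 + a}{\frac{112}{3} + a}$ ($x{\left(a \right)} = -6 + \frac{a + \left(2 - 3\right)}{a + \frac{112}{3}} = -6 + \frac{a + \left(2 - 3\right)}{\frac{112}{3} + a} = -6 + \frac{a - 1}{\frac{112}{3} + a} = -6 + \frac{-1 + a}{\frac{112}{3} + a}$)
$\sqrt{\left(-9046 - 3594\right) + x{\left(204 \right)}} = \sqrt{\left(-9046 - 3594\right) + \frac{15 \left(-45 - 204\right)}{112 + 3 \cdot 204}} = \sqrt{\left(-9046 - 3594\right) + \frac{15 \left(-45 - 204\right)}{112 + 612}} = \sqrt{-12640 + 15 \cdot \frac{1}{724} \left(-249\right)} = \sqrt{-12640 - \frac{3735}{724}} = \sqrt{- \frac{9155095}{724}} = \frac{i \sqrt{1657072195}}{362}$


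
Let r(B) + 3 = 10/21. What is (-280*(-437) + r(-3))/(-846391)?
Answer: -2569507/17774211 ≈ -0.14456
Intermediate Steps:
r(B) = -53/21 (r(B) = -3 + 10/21 = -53/21)
(-280*(-437) + r(-3))/(-846391) = (-280*(-437) - 53/21)/(-846391) = (122360 - 53/21)*(-1/846391) = (2569507/21)*(-1/846391) = -2569507/17774211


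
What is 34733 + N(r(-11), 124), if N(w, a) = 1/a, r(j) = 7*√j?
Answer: 4306893/124 ≈ 34733.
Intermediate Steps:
34733 + N(r(-11), 124) = 34733 + 1/124 = 4306893/124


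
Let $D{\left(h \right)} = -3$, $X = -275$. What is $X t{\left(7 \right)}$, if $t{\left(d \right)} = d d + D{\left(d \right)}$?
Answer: $-12650$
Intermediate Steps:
$t{\left(d \right)} = -3 + d^{2}$ ($t{\left(d \right)} = d d - 3 = d^{2} - 3 = -3 + d^{2}$)
$X t{\left(7 \right)} = - 275 \left(-3 + 7^{2}\right) = - 275 \left(-3 + 49\right) = \left(-275\right) 46 = -12650$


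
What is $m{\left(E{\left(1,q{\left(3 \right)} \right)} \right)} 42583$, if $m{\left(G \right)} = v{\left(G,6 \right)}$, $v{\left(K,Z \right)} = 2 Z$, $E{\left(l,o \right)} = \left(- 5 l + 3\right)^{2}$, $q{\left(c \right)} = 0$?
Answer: $510996$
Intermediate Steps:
$E{\left(l,o \right)} = \left(3 - 5 l\right)^{2}$
$m{\left(G \right)} = 12$ ($m{\left(G \right)} = 2 \cdot 6 = 12$)
$m{\left(E{\left(1,q{\left(3 \right)} \right)} \right)} 42583 = 12 \cdot 42583 = 510996$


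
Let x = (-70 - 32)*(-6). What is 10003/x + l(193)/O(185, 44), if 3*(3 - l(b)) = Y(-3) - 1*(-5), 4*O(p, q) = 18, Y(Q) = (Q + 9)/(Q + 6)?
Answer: 30281/1836 ≈ 16.493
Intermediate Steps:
x = 612 (x = -102*(-6) = 612)
Y(Q) = (9 + Q)/(6 + Q)
O(p, q) = 9/2 (O(p, q) = (¼)*18 = 9/2)
l(b) = ⅔ (l(b) = 3 - ((9 - 3)/(6 - 3) - 1*(-5))/3 = 3 - (6/3 + 5)/3 = 3 - ((⅓)*6 + 5)/3 = 3 - (2 + 5)/3 = 3 - ⅓*7 = 3 - 7/3 = ⅔)
10003/x + l(193)/O(185, 44) = 10003/612 + 2/(3*(9/2)) = 10003*(1/612) + (⅔)*(2/9) = 10003/612 + 4/27 = 30281/1836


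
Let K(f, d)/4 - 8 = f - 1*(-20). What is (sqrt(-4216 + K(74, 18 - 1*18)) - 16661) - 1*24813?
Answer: -41474 + 4*I*sqrt(238) ≈ -41474.0 + 61.709*I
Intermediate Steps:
K(f, d) = 112 + 4*f (K(f, d) = 32 + 4*(f - 1*(-20)) = 32 + 4*(f + 20) = 32 + 4*(20 + f) = 32 + (80 + 4*f) = 112 + 4*f)
(sqrt(-4216 + K(74, 18 - 1*18)) - 16661) - 1*24813 = (sqrt(-4216 + (112 + 4*74)) - 16661) - 1*24813 = (sqrt(-4216 + (112 + 296)) - 16661) - 24813 = (sqrt(-4216 + 408) - 16661) - 24813 = (sqrt(-3808) - 16661) - 24813 = (4*I*sqrt(238) - 16661) - 24813 = (-16661 + 4*I*sqrt(238)) - 24813 = -41474 + 4*I*sqrt(238)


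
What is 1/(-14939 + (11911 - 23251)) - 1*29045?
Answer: -763273556/26279 ≈ -29045.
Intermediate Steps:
1/(-14939 + (11911 - 23251)) - 1*29045 = 1/(-14939 - 11340) - 29045 = 1/(-26279) - 29045 = -1/26279 - 29045 = -763273556/26279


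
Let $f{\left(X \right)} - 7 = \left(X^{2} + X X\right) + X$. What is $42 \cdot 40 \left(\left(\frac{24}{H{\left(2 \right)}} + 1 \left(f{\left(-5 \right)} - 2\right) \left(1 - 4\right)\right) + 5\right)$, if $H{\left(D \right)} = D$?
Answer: $-223440$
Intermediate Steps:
$f{\left(X \right)} = 7 + X + 2 X^{2}$ ($f{\left(X \right)} = 7 + \left(\left(X^{2} + X X\right) + X\right) = 7 + \left(\left(X^{2} + X^{2}\right) + X\right) = 7 + \left(2 X^{2} + X\right) = 7 + \left(X + 2 X^{2}\right) = 7 + X + 2 X^{2}$)
$42 \cdot 40 \left(\left(\frac{24}{H{\left(2 \right)}} + 1 \left(f{\left(-5 \right)} - 2\right) \left(1 - 4\right)\right) + 5\right) = 42 \cdot 40 \left(\left(\frac{24}{2} + 1 \left(\left(7 - 5 + 2 \left(-5\right)^{2}\right) - 2\right) \left(1 - 4\right)\right) + 5\right) = 1680 \left(\left(24 \cdot \frac{1}{2} + 1 \left(\left(7 - 5 + 2 \cdot 25\right) - 2\right) \left(-3\right)\right) + 5\right) = 1680 \left(\left(12 + 1 \left(\left(7 - 5 + 50\right) - 2\right) \left(-3\right)\right) + 5\right) = 1680 \left(\left(12 + 1 \left(52 - 2\right) \left(-3\right)\right) + 5\right) = 1680 \left(\left(12 + 1 \cdot 50 \left(-3\right)\right) + 5\right) = 1680 \left(\left(12 + 50 \left(-3\right)\right) + 5\right) = 1680 \left(\left(12 - 150\right) + 5\right) = 1680 \left(-138 + 5\right) = 1680 \left(-133\right) = -223440$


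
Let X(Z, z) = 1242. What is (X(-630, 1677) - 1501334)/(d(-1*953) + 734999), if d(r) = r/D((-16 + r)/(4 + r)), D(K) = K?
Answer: -726794574/355654817 ≈ -2.0435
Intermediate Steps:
d(r) = r*(4 + r)/(-16 + r) (d(r) = r/(((-16 + r)/(4 + r))) = r*((4 + r)/(-16 + r)) = r*(4 + r)/(-16 + r))
(X(-630, 1677) - 1501334)/(d(-1*953) + 734999) = (1242 - 1501334)/((-1*953)*(4 - 1*953)/(-16 - 1*953) + 734999) = -1500092/(-953*(4 - 953)/(-16 - 953) + 734999) = -1500092/(-953*(-949)/(-969) + 734999) = -1500092/(-953*(-1/969)*(-949) + 734999) = -1500092/(-904397/969 + 734999) = -1500092/711309634/969 = -1500092*969/711309634 = -726794574/355654817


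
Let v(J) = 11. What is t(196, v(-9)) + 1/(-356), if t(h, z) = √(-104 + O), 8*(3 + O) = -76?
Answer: -1/356 + I*√466/2 ≈ -0.002809 + 10.794*I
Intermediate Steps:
O = -25/2 (O = -3 + (⅛)*(-76) = -3 - 19/2 = -25/2 ≈ -12.500)
t(h, z) = I*√466/2 (t(h, z) = √(-104 - 25/2) = √(-233/2) = I*√466/2)
t(196, v(-9)) + 1/(-356) = I*√466/2 + 1/(-356) = I*√466/2 - 1/356 = -1/356 + I*√466/2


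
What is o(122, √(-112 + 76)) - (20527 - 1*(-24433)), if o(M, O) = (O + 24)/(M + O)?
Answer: -167700059/3730 + 147*I/3730 ≈ -44960.0 + 0.03941*I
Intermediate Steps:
o(M, O) = (24 + O)/(M + O)
o(122, √(-112 + 76)) - (20527 - 1*(-24433)) = (24 + √(-112 + 76))/(122 + √(-112 + 76)) - (20527 - 1*(-24433)) = (24 + √(-36))/(122 + √(-36)) - (20527 + 24433) = (24 + 6*I)/(122 + 6*I) - 1*44960 = ((122 - 6*I)/14920)*(24 + 6*I) - 44960 = (24 + 6*I)*(122 - 6*I)/14920 - 44960 = -44960 + (24 + 6*I)*(122 - 6*I)/14920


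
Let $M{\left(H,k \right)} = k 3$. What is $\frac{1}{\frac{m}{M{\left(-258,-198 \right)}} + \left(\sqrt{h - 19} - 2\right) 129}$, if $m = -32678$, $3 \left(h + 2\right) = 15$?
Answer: $- \frac{17905239}{27120697873} - \frac{45515844 i}{27120697873} \approx -0.00066021 - 0.0016783 i$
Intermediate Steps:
$h = 3$ ($h = -2 + \frac{1}{3} \cdot 15 = -2 + 5 = 3$)
$M{\left(H,k \right)} = 3 k$
$\frac{1}{\frac{m}{M{\left(-258,-198 \right)}} + \left(\sqrt{h - 19} - 2\right) 129} = \frac{1}{- \frac{32678}{3 \left(-198\right)} + \left(\sqrt{3 - 19} - 2\right) 129} = \frac{1}{- \frac{32678}{-594} + \left(\sqrt{-16} - 2\right) 129} = \frac{1}{\left(-32678\right) \left(- \frac{1}{594}\right) + \left(4 i - 2\right) 129} = \frac{1}{\frac{16339}{297} + \left(-2 + 4 i\right) 129} = \frac{1}{\frac{16339}{297} - \left(258 - 516 i\right)} = \frac{1}{- \frac{60287}{297} + 516 i} = \frac{88209 \left(- \frac{60287}{297} - 516 i\right)}{27120697873}$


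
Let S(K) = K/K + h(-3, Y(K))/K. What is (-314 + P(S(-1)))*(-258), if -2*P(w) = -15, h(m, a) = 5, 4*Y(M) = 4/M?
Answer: 79077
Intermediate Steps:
Y(M) = 1/M (Y(M) = (4/M)/4 = 1/M)
S(K) = 1 + 5/K (S(K) = K/K + 5/K = 1 + 5/K)
P(w) = 15/2 (P(w) = -½*(-15) = 15/2)
(-314 + P(S(-1)))*(-258) = (-314 + 15/2)*(-258) = -613/2*(-258) = 79077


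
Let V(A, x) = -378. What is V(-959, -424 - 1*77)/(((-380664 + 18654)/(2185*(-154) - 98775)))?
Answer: -5484339/12067 ≈ -454.49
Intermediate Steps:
V(-959, -424 - 1*77)/(((-380664 + 18654)/(2185*(-154) - 98775))) = -378*(2185*(-154) - 98775)/(-380664 + 18654) = -378/((-362010/(-336490 - 98775))) = -378/((-362010/(-435265))) = -378/((-362010*(-1/435265))) = -378/72402/87053 = -378*87053/72402 = -5484339/12067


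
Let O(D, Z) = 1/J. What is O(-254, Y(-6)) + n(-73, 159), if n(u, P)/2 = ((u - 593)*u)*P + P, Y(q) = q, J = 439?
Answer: 6787309639/439 ≈ 1.5461e+7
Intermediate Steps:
O(D, Z) = 1/439
n(u, P) = 2*P + 2*P*u*(-593 + u) (n(u, P) = 2*(((u - 593)*u)*P + P) = 2*(((-593 + u)*u)*P + P) = 2*((u*(-593 + u))*P + P) = 2*(P*u*(-593 + u) + P) = 2*(P + P*u*(-593 + u)) = 2*P + 2*P*u*(-593 + u))
O(-254, Y(-6)) + n(-73, 159) = 1/439 + 2*159*(1 + (-73)² - 593*(-73)) = 1/439 + 2*159*(1 + 5329 + 43289) = 1/439 + 2*159*48619 = 1/439 + 15460842 = 6787309639/439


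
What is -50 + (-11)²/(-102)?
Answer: -5221/102 ≈ -51.186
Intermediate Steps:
-50 + (-11)²/(-102) = -50 - 1/102*121 = -50 - 121/102 = -5221/102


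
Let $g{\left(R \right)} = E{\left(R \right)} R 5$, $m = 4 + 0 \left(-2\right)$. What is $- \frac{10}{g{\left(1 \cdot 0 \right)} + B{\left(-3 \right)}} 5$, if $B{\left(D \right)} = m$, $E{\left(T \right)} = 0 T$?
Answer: $- \frac{25}{2} \approx -12.5$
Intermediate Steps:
$E{\left(T \right)} = 0$
$m = 4$ ($m = 4 + 0 = 4$)
$B{\left(D \right)} = 4$
$g{\left(R \right)} = 0$ ($g{\left(R \right)} = 0 R 5 = 0 \cdot 5 = 0$)
$- \frac{10}{g{\left(1 \cdot 0 \right)} + B{\left(-3 \right)}} 5 = - \frac{10}{0 + 4} \cdot 5 = - \frac{10}{4} \cdot 5 = \left(-10\right) \frac{1}{4} \cdot 5 = \left(- \frac{5}{2}\right) 5 = - \frac{25}{2}$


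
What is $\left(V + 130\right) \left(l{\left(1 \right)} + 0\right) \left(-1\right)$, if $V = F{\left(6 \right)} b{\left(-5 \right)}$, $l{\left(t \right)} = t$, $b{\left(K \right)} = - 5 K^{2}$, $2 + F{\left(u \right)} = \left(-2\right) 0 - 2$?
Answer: $-630$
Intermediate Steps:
$F{\left(u \right)} = -4$ ($F{\left(u \right)} = -2 - 2 = -4$)
$V = 500$ ($V = - 4 \left(- 5 \left(-5\right)^{2}\right) = - 4 \left(\left(-5\right) 25\right) = \left(-4\right) \left(-125\right) = 500$)
$\left(V + 130\right) \left(l{\left(1 \right)} + 0\right) \left(-1\right) = \left(500 + 130\right) \left(1 + 0\right) \left(-1\right) = 630 \cdot 1 \left(-1\right) = 630 \left(-1\right) = -630$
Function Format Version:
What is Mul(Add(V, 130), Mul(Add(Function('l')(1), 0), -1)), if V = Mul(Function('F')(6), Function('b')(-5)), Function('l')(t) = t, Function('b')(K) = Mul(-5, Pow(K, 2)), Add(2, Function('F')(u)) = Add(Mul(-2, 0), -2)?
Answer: -630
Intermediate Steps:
Function('F')(u) = -4 (Function('F')(u) = Add(-2, Add(Mul(-2, 0), -2)) = Add(-2, Add(0, -2)) = Add(-2, -2) = -4)
V = 500 (V = Mul(-4, Mul(-5, Pow(-5, 2))) = Mul(-4, Mul(-5, 25)) = Mul(-4, -125) = 500)
Mul(Add(V, 130), Mul(Add(Function('l')(1), 0), -1)) = Mul(Add(500, 130), Mul(Add(1, 0), -1)) = Mul(630, Mul(1, -1)) = Mul(630, -1) = -630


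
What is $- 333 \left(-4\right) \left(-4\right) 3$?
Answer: $-15984$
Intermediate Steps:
$- 333 \left(-4\right) \left(-4\right) 3 = - 333 \cdot 16 \cdot 3 = \left(-333\right) 48 = -15984$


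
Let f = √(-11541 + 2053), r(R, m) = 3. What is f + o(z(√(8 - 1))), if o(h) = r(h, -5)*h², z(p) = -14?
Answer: 588 + 4*I*√593 ≈ 588.0 + 97.406*I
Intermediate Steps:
o(h) = 3*h²
f = 4*I*√593 (f = √(-9488) = 4*I*√593 ≈ 97.406*I)
f + o(z(√(8 - 1))) = 4*I*√593 + 3*(-14)² = 4*I*√593 + 3*196 = 4*I*√593 + 588 = 588 + 4*I*√593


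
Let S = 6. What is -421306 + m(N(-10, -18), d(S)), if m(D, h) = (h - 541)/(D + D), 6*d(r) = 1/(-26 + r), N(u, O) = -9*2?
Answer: -1819976999/4320 ≈ -4.2129e+5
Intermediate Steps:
N(u, O) = -18
d(r) = 1/(6*(-26 + r))
m(D, h) = (-541 + h)/(2*D) (m(D, h) = (-541 + h)/((2*D)) = (-541 + h)*(1/(2*D)) = (-541 + h)/(2*D))
-421306 + m(N(-10, -18), d(S)) = -421306 + (1/2)*(-541 + 1/(6*(-26 + 6)))/(-18) = -421306 + (1/2)*(-1/18)*(-541 + (1/6)/(-20)) = -421306 + (1/2)*(-1/18)*(-541 + (1/6)*(-1/20)) = -421306 + (1/2)*(-1/18)*(-541 - 1/120) = -421306 + (1/2)*(-1/18)*(-64921/120) = -421306 + 64921/4320 = -1819976999/4320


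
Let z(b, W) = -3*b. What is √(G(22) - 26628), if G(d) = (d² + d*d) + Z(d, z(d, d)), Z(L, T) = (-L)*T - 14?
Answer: I*√24222 ≈ 155.63*I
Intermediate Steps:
Z(L, T) = -14 - L*T (Z(L, T) = -L*T - 14 = -14 - L*T)
G(d) = -14 + 5*d² (G(d) = (d² + d*d) + (-14 - d*(-3*d)) = (d² + d²) + (-14 + 3*d²) = 2*d² + (-14 + 3*d²) = -14 + 5*d²)
√(G(22) - 26628) = √((-14 + 5*22²) - 26628) = √((-14 + 5*484) - 26628) = √((-14 + 2420) - 26628) = √(2406 - 26628) = √(-24222) = I*√24222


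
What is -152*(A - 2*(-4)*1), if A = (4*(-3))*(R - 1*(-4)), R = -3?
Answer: 608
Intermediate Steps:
A = -12 (A = (4*(-3))*(-3 - 1*(-4)) = -12*(-3 + 4) = -12*1 = -12)
-152*(A - 2*(-4)*1) = -152*(-12 - 2*(-4)*1) = -152*(-12 + 8*1) = -152*(-12 + 8) = -152*(-4) = 608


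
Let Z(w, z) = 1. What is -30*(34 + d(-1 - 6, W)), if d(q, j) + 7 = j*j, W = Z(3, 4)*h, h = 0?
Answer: -810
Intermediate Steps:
W = 0 (W = 1*0 = 0)
d(q, j) = -7 + j**2 (d(q, j) = -7 + j*j = -7 + j**2)
-30*(34 + d(-1 - 6, W)) = -30*(34 + (-7 + 0**2)) = -30*(34 + (-7 + 0)) = -30*(34 - 7) = -30*27 = -810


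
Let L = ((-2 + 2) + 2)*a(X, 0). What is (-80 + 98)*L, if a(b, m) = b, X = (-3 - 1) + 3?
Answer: -36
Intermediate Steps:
X = -1 (X = -4 + 3 = -1)
L = -2 (L = ((-2 + 2) + 2)*(-1) = (0 + 2)*(-1) = 2*(-1) = -2)
(-80 + 98)*L = (-80 + 98)*(-2) = 18*(-2) = -36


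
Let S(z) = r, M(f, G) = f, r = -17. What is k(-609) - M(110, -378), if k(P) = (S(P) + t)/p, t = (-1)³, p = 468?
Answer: -2861/26 ≈ -110.04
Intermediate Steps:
S(z) = -17
t = -1
k(P) = -1/26 (k(P) = (-17 - 1)/468 = -18*1/468 = -1/26)
k(-609) - M(110, -378) = -1/26 - 1*110 = -1/26 - 110 = -2861/26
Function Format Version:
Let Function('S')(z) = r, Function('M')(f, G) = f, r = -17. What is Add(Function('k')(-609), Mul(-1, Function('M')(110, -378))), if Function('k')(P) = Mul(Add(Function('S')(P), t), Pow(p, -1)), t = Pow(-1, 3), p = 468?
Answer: Rational(-2861, 26) ≈ -110.04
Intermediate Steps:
Function('S')(z) = -17
t = -1
Function('k')(P) = Rational(-1, 26) (Function('k')(P) = Mul(Add(-17, -1), Pow(468, -1)) = Mul(-18, Rational(1, 468)) = Rational(-1, 26))
Add(Function('k')(-609), Mul(-1, Function('M')(110, -378))) = Add(Rational(-1, 26), Mul(-1, 110)) = Add(Rational(-1, 26), -110) = Rational(-2861, 26)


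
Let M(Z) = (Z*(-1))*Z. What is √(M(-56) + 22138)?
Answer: √19002 ≈ 137.85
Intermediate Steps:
M(Z) = -Z² (M(Z) = (-Z)*Z = -Z²)
√(M(-56) + 22138) = √(-1*(-56)² + 22138) = √(-1*3136 + 22138) = √(-3136 + 22138) = √19002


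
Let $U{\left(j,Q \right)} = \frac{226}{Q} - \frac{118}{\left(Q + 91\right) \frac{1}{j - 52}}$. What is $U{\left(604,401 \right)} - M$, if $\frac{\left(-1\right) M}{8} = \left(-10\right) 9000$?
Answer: $- \frac{11839687362}{16441} \approx -7.2013 \cdot 10^{5}$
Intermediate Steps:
$U{\left(j,Q \right)} = \frac{226}{Q} - \frac{118 \left(-52 + j\right)}{91 + Q}$ ($U{\left(j,Q \right)} = \frac{226}{Q} - \frac{118}{\left(91 + Q\right) \frac{1}{-52 + j}} = \frac{226}{Q} - \frac{118}{\frac{1}{-52 + j} \left(91 + Q\right)} = \frac{226}{Q} - 118 \frac{-52 + j}{91 + Q} = \frac{226}{Q} - \frac{118 \left(-52 + j\right)}{91 + Q}$)
$M = 720000$ ($M = - 8 \left(\left(-10\right) 9000\right) = \left(-8\right) \left(-90000\right) = 720000$)
$U{\left(604,401 \right)} - M = \frac{2 \left(10283 + 3181 \cdot 401 - 23659 \cdot 604\right)}{401 \left(91 + 401\right)} - 720000 = 2 \cdot \frac{1}{401} \cdot \frac{1}{492} \left(10283 + 1275581 - 14290036\right) - 720000 = 2 \cdot \frac{1}{401} \cdot \frac{1}{492} \left(-13004172\right) - 720000 = - \frac{2167362}{16441} - 720000 = - \frac{11839687362}{16441}$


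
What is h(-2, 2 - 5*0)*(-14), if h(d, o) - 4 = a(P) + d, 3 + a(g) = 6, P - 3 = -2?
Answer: -70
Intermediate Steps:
P = 1 (P = 3 - 2 = 1)
a(g) = 3 (a(g) = -3 + 6 = 3)
h(d, o) = 7 + d (h(d, o) = 4 + (3 + d) = 7 + d)
h(-2, 2 - 5*0)*(-14) = (7 - 2)*(-14) = 5*(-14) = -70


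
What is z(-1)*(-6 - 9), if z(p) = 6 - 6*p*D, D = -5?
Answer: 360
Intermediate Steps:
z(p) = 6 + 30*p (z(p) = 6 - 6*p*(-5) = 6 - (-30)*p = 6 + 30*p)
z(-1)*(-6 - 9) = (6 + 30*(-1))*(-6 - 9) = (6 - 30)*(-15) = -24*(-15) = 360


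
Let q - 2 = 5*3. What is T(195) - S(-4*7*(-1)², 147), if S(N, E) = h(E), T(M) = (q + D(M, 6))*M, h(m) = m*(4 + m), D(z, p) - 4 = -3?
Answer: -18687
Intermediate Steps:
D(z, p) = 1 (D(z, p) = 4 - 3 = 1)
q = 17 (q = 2 + 5*3 = 2 + 15 = 17)
T(M) = 18*M (T(M) = (17 + 1)*M = 18*M)
S(N, E) = E*(4 + E)
T(195) - S(-4*7*(-1)², 147) = 18*195 - 147*(4 + 147) = 3510 - 147*151 = 3510 - 1*22197 = 3510 - 22197 = -18687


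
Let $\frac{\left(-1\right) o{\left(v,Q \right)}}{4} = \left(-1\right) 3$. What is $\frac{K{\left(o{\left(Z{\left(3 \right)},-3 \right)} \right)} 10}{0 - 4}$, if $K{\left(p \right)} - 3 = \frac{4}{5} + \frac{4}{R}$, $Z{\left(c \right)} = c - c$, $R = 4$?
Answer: $-12$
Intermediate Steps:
$Z{\left(c \right)} = 0$
$o{\left(v,Q \right)} = 12$ ($o{\left(v,Q \right)} = - 4 \left(\left(-1\right) 3\right) = \left(-4\right) \left(-3\right) = 12$)
$K{\left(p \right)} = \frac{24}{5}$ ($K{\left(p \right)} = 3 + \left(\frac{4}{5} + \frac{4}{4}\right) = 3 + \left(4 \cdot \frac{1}{5} + 4 \cdot \frac{1}{4}\right) = 3 + \left(\frac{4}{5} + 1\right) = 3 + \frac{9}{5} = \frac{24}{5}$)
$\frac{K{\left(o{\left(Z{\left(3 \right)},-3 \right)} \right)} 10}{0 - 4} = \frac{\frac{24}{5} \cdot 10}{0 - 4} = \frac{48}{-4} = 48 \left(- \frac{1}{4}\right) = -12$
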